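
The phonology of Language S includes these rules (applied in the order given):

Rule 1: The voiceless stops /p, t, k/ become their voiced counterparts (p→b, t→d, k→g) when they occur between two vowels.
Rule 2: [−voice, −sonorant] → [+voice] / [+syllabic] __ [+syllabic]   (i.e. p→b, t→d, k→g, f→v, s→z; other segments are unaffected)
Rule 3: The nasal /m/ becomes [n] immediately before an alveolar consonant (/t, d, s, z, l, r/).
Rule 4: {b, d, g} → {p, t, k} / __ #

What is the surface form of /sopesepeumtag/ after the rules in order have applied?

Rule 1 (intervocalic voicing): /p/ is a voiceless stop between vowels /o/ and /e/, so it voices to [b]. /p/ is a voiceless stop between vowels /e/ and /e/, so it voices to [b]. /sopesepeumtag/ → sobesebeumtag.
Rule 2 (intervocalic voicing): /s/ is a voiceless obstruent between vowels /e/ and /e/, so it voices to [z]. /sobesebeumtag/ → sobezebeumtag.
Rule 3 (nasal place assimilation): /m/ precedes the alveolar consonant /t/, so it assimilates in place to [n]. /sobezebeumtag/ → sobezebeuntag.
Rule 4 (final devoicing): /g/ is a voiced stop in word-final position, so it devoices to [k]. /sobezebeuntag/ → sobezebeuntak.

sobezebeuntak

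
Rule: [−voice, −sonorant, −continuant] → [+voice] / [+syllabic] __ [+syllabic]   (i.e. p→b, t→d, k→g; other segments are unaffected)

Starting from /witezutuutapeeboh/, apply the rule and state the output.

/t/ is a voiceless stop between vowels /i/ and /e/, so it voices to [d].
/t/ is a voiceless stop between vowels /u/ and /u/, so it voices to [d].
/t/ is a voiceless stop between vowels /u/ and /a/, so it voices to [d].
/p/ is a voiceless stop between vowels /a/ and /e/, so it voices to [b].
Surface form: [widezuduudabeeboh].

widezuduudabeeboh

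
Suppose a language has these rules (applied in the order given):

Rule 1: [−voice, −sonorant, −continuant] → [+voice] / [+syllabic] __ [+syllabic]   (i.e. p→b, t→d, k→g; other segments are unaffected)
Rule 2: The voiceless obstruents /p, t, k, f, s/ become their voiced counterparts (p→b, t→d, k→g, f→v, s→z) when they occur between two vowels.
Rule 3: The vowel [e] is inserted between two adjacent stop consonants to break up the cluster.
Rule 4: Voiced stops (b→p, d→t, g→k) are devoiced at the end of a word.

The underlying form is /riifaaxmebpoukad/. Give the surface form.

riivaaxmebepougat

Rule 1 (intervocalic voicing): /k/ is a voiceless stop between vowels /u/ and /a/, so it voices to [g]. /riifaaxmebpoukad/ → riifaaxmebpougad.
Rule 2 (intervocalic voicing): /f/ is a voiceless obstruent between vowels /i/ and /a/, so it voices to [v]. /riifaaxmebpougad/ → riivaaxmebpougad.
Rule 3 (stop-cluster e-epenthesis): /b/ and /p/ form a stop–stop cluster, so [e] is inserted between them. /riivaaxmebpougad/ → riivaaxmebepougad.
Rule 4 (final devoicing): /d/ is a voiced stop in word-final position, so it devoices to [t]. /riivaaxmebepougad/ → riivaaxmebepougat.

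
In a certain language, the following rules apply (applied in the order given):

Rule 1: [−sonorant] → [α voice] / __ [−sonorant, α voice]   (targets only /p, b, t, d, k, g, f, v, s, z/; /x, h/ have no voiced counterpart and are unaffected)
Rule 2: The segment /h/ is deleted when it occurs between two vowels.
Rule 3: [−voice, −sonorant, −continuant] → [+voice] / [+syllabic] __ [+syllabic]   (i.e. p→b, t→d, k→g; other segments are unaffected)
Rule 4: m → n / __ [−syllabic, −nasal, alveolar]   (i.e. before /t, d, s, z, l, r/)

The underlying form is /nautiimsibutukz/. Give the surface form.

Rule 1 (regressive voicing assimilation): /k/ precedes the voiced obstruent /z/, so it voices to [g] by assimilation. /nautiimsibutukz/ → nautiimsibutugz.
Rule 2 (intervocalic h-deletion): no segment meets the environment; /nautiimsibutugz/ is unchanged.
Rule 3 (intervocalic voicing): /t/ is a voiceless stop between vowels /u/ and /i/, so it voices to [d]. /t/ is a voiceless stop between vowels /u/ and /u/, so it voices to [d]. /nautiimsibutugz/ → naudiimsibudugz.
Rule 4 (nasal place assimilation): /m/ precedes the alveolar consonant /s/, so it assimilates in place to [n]. /naudiimsibudugz/ → naudiinsibudugz.

naudiinsibudugz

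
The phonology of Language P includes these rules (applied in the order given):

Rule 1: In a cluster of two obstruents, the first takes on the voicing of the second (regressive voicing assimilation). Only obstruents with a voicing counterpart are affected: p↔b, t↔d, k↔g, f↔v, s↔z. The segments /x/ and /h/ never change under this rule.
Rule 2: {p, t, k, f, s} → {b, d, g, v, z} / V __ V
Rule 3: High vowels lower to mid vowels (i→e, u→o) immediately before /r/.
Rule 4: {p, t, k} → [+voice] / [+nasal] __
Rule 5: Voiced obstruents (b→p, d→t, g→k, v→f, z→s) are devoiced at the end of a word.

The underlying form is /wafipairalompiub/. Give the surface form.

Rule 1 (regressive voicing assimilation): no segment meets the environment; /wafipairalompiub/ is unchanged.
Rule 2 (intervocalic voicing): /f/ is a voiceless obstruent between vowels /a/ and /i/, so it voices to [v]. /p/ is a voiceless obstruent between vowels /i/ and /a/, so it voices to [b]. /wafipairalompiub/ → wavibairalompiub.
Rule 3 (pre-rhotic lowering): /i/ is a high vowel immediately before /r/, so it lowers to [e]. /wavibairalompiub/ → wavibaeralompiub.
Rule 4 (post-nasal voicing): /p/ is a voiceless stop immediately after the nasal /m/, so it voices to [b]. /wavibaeralompiub/ → wavibaeralombiub.
Rule 5 (final devoicing): /b/ is a voiced obstruent in word-final position, so it devoices to [p]. /wavibaeralombiub/ → wavibaeralombiup.

wavibaeralombiup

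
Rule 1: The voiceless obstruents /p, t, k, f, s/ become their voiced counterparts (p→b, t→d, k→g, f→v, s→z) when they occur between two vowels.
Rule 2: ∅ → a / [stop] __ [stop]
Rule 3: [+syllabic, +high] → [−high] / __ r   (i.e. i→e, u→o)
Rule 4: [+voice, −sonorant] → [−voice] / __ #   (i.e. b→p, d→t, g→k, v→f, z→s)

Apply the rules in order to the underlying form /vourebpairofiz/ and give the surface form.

voorebapaerovis

Rule 1 (intervocalic voicing): /f/ is a voiceless obstruent between vowels /o/ and /i/, so it voices to [v]. /vourebpairofiz/ → vourebpairoviz.
Rule 2 (stop-cluster a-epenthesis): /b/ and /p/ form a stop–stop cluster, so [a] is inserted between them. /vourebpairoviz/ → vourebapairoviz.
Rule 3 (pre-rhotic lowering): /u/ is a high vowel immediately before /r/, so it lowers to [o]. /i/ is a high vowel immediately before /r/, so it lowers to [e]. /vourebapairoviz/ → voorebapaeroviz.
Rule 4 (final devoicing): /z/ is a voiced obstruent in word-final position, so it devoices to [s]. /voorebapaeroviz/ → voorebapaerovis.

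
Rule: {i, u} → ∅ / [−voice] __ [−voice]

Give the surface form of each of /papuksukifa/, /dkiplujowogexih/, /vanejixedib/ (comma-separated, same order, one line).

/papuksukifa/: /u/ is a high vowel flanked by voiceless consonants /p/ and /k/, so it deletes. /u/ is a high vowel flanked by voiceless consonants /s/ and /k/, so it deletes. /i/ is a high vowel flanked by voiceless consonants /k/ and /f/, so it deletes. → [papkskfa].
/dkiplujowogexih/: /i/ is a high vowel flanked by voiceless consonants /k/ and /p/, so it deletes. /i/ is a high vowel flanked by voiceless consonants /x/ and /h/, so it deletes. → [dkplujowogexh].
/vanejixedib/: the rule's environment is not met; surfaces unchanged as [vanejixedib].

papkskfa, dkplujowogexh, vanejixedib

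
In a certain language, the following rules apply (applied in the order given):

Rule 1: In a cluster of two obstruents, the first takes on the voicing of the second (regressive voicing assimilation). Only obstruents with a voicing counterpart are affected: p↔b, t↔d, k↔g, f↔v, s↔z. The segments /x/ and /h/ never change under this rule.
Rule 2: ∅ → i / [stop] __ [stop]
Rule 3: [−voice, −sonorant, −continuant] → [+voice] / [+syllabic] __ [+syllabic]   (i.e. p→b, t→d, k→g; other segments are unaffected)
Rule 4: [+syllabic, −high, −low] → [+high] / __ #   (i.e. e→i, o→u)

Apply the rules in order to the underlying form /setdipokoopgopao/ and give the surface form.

sedidibogoobigobau

Rule 1 (regressive voicing assimilation): /t/ precedes the voiced obstruent /d/, so it voices to [d] by assimilation. /p/ precedes the voiced obstruent /g/, so it voices to [b] by assimilation. /setdipokoopgopao/ → seddipokoobgopao.
Rule 2 (stop-cluster i-epenthesis): /d/ and /d/ form a stop–stop cluster, so [i] is inserted between them. /b/ and /g/ form a stop–stop cluster, so [i] is inserted between them. /seddipokoobgopao/ → sedidipokoobigopao.
Rule 3 (intervocalic voicing): /p/ is a voiceless stop between vowels /i/ and /o/, so it voices to [b]. /k/ is a voiceless stop between vowels /o/ and /o/, so it voices to [g]. /p/ is a voiceless stop between vowels /o/ and /a/, so it voices to [b]. /sedidipokoobigopao/ → sedidibogoobigobao.
Rule 4 (final vowel raising): /o/ is a mid vowel in word-final position, so it raises to [u]. /sedidibogoobigobao/ → sedidibogoobigobau.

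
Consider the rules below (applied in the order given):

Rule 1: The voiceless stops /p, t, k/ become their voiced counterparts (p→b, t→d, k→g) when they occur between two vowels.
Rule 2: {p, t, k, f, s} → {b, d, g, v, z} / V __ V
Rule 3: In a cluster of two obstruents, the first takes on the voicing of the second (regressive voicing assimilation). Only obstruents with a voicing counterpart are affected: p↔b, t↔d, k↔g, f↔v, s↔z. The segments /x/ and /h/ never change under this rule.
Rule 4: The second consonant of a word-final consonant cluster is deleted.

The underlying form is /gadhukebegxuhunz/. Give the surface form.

gathugebekxuhun

Rule 1 (intervocalic voicing): /k/ is a voiceless stop between vowels /u/ and /e/, so it voices to [g]. /gadhukebegxuhunz/ → gadhugebegxuhunz.
Rule 2 (intervocalic voicing): no segment meets the environment; /gadhugebegxuhunz/ is unchanged.
Rule 3 (regressive voicing assimilation): /d/ precedes the voiceless obstruent /h/, so it devoices to [t] by assimilation. /g/ precedes the voiceless obstruent /x/, so it devoices to [k] by assimilation. /gadhugebegxuhunz/ → gathugebekxuhunz.
Rule 4 (final cluster simplification): /z/ is the second consonant of a word-final cluster /nz/, so it deletes. /gathugebekxuhunz/ → gathugebekxuhun.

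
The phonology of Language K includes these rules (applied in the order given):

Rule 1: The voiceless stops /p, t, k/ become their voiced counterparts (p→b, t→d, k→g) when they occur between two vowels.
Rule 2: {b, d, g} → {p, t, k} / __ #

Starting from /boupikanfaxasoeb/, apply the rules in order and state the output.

boubiganfaxasoep

Rule 1 (intervocalic voicing): /p/ is a voiceless stop between vowels /u/ and /i/, so it voices to [b]. /k/ is a voiceless stop between vowels /i/ and /a/, so it voices to [g]. /boupikanfaxasoeb/ → boubiganfaxasoeb.
Rule 2 (final devoicing): /b/ is a voiced stop in word-final position, so it devoices to [p]. /boubiganfaxasoeb/ → boubiganfaxasoep.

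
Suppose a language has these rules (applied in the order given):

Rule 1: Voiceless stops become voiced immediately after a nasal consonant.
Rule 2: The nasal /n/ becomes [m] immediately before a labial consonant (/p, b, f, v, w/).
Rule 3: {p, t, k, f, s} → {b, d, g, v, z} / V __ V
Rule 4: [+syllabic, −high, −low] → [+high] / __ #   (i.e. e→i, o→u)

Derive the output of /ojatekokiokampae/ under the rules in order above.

ojadegogiogambai

Rule 1 (post-nasal voicing): /p/ is a voiceless stop immediately after the nasal /m/, so it voices to [b]. /ojatekokiokampae/ → ojatekokiokambae.
Rule 2 (nasal place assimilation): no segment meets the environment; /ojatekokiokambae/ is unchanged.
Rule 3 (intervocalic voicing): /t/ is a voiceless obstruent between vowels /a/ and /e/, so it voices to [d]. /k/ is a voiceless obstruent between vowels /e/ and /o/, so it voices to [g]. /k/ is a voiceless obstruent between vowels /o/ and /i/, so it voices to [g]. /k/ is a voiceless obstruent between vowels /o/ and /a/, so it voices to [g]. /ojatekokiokambae/ → ojadegogiogambae.
Rule 4 (final vowel raising): /e/ is a mid vowel in word-final position, so it raises to [i]. /ojadegogiogambae/ → ojadegogiogambai.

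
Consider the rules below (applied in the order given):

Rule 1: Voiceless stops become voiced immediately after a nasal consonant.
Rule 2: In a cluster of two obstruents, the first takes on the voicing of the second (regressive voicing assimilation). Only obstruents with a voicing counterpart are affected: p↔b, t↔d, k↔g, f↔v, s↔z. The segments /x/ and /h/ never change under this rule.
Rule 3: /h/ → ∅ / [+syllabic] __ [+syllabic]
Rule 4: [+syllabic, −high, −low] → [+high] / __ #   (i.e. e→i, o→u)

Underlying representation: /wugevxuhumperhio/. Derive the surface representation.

Rule 1 (post-nasal voicing): /p/ is a voiceless stop immediately after the nasal /m/, so it voices to [b]. /wugevxuhumperhio/ → wugevxuhumberhio.
Rule 2 (regressive voicing assimilation): /v/ precedes the voiceless obstruent /x/, so it devoices to [f] by assimilation. /wugevxuhumberhio/ → wugefxuhumberhio.
Rule 3 (intervocalic h-deletion): /h/ occurs between vowels /u/ and /u/, so it deletes. /wugefxuhumberhio/ → wugefxuumberhio.
Rule 4 (final vowel raising): /o/ is a mid vowel in word-final position, so it raises to [u]. /wugefxuumberhio/ → wugefxuumberhiu.

wugefxuumberhiu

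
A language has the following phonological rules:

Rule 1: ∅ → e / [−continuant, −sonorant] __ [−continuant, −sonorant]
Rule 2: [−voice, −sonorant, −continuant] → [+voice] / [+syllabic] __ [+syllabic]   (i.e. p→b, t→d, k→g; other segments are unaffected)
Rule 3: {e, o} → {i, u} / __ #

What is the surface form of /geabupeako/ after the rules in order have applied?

Rule 1 (stop-cluster e-epenthesis): no segment meets the environment; /geabupeako/ is unchanged.
Rule 2 (intervocalic voicing): /p/ is a voiceless stop between vowels /u/ and /e/, so it voices to [b]. /k/ is a voiceless stop between vowels /a/ and /o/, so it voices to [g]. /geabupeako/ → geabubeago.
Rule 3 (final vowel raising): /o/ is a mid vowel in word-final position, so it raises to [u]. /geabubeago/ → geabubeagu.

geabubeagu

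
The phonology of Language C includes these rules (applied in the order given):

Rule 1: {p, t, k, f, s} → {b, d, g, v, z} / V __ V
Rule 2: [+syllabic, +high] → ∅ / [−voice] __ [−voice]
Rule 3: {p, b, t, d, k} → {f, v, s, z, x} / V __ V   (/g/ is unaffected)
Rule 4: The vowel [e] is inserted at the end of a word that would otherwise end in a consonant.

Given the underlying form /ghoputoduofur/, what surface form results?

Rule 1 (intervocalic voicing): /p/ is a voiceless obstruent between vowels /o/ and /u/, so it voices to [b]. /t/ is a voiceless obstruent between vowels /u/ and /o/, so it voices to [d]. /f/ is a voiceless obstruent between vowels /o/ and /u/, so it voices to [v]. /ghoputoduofur/ → ghobudoduovur.
Rule 2 (high vowel syncope): no segment meets the environment; /ghobudoduovur/ is unchanged.
Rule 3 (intervocalic spirantization): /b/ is a stop between vowels /o/ and /u/, so it spirantizes to the fricative [v]. /d/ is a stop between vowels /u/ and /o/, so it spirantizes to the fricative [z]. /d/ is a stop between vowels /o/ and /u/, so it spirantizes to the fricative [z]. /ghobudoduovur/ → ghovuzozuovur.
Rule 4 (final e-epenthesis): the form ends in the consonant /r/, so [e] is inserted word-finally. /ghovuzozuovur/ → ghovuzozuovure.

ghovuzozuovure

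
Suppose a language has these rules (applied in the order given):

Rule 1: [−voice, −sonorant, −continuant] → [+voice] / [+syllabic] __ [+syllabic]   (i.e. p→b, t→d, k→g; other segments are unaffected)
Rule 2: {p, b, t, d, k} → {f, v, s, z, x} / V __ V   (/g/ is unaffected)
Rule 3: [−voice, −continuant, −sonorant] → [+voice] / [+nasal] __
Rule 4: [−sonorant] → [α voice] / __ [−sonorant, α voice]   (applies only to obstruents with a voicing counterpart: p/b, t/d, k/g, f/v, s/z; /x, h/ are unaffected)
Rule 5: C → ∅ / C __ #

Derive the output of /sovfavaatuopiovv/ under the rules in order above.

Rule 1 (intervocalic voicing): /t/ is a voiceless stop between vowels /a/ and /u/, so it voices to [d]. /p/ is a voiceless stop between vowels /o/ and /i/, so it voices to [b]. /sovfavaatuopiovv/ → sovfavaaduobiovv.
Rule 2 (intervocalic spirantization): /d/ is a stop between vowels /a/ and /u/, so it spirantizes to the fricative [z]. /b/ is a stop between vowels /o/ and /i/, so it spirantizes to the fricative [v]. /sovfavaaduobiovv/ → sovfavaazuoviovv.
Rule 3 (post-nasal voicing): no segment meets the environment; /sovfavaazuoviovv/ is unchanged.
Rule 4 (regressive voicing assimilation): /v/ precedes the voiceless obstruent /f/, so it devoices to [f] by assimilation. /sovfavaazuoviovv/ → soffavaazuoviovv.
Rule 5 (final cluster simplification): /v/ is the second consonant of a word-final cluster /vv/, so it deletes. /soffavaazuoviovv/ → soffavaazuoviov.

soffavaazuoviov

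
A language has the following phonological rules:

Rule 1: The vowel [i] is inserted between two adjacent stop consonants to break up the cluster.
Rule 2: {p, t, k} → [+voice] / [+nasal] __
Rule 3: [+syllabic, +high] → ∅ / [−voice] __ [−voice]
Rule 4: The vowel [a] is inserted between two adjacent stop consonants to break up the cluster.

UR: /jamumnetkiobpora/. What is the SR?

Rule 1 (stop-cluster i-epenthesis): /t/ and /k/ form a stop–stop cluster, so [i] is inserted between them. /b/ and /p/ form a stop–stop cluster, so [i] is inserted between them. /jamumnetkiobpora/ → jamumnetikiobipora.
Rule 2 (post-nasal voicing): no segment meets the environment; /jamumnetikiobipora/ is unchanged.
Rule 3 (high vowel syncope): /i/ is a high vowel flanked by voiceless consonants /t/ and /k/, so it deletes. /jamumnetikiobipora/ → jamumnetkiobipora.
Rule 4 (stop-cluster a-epenthesis): /t/ and /k/ form a stop–stop cluster, so [a] is inserted between them. /jamumnetkiobipora/ → jamumnetakiobipora.

jamumnetakiobipora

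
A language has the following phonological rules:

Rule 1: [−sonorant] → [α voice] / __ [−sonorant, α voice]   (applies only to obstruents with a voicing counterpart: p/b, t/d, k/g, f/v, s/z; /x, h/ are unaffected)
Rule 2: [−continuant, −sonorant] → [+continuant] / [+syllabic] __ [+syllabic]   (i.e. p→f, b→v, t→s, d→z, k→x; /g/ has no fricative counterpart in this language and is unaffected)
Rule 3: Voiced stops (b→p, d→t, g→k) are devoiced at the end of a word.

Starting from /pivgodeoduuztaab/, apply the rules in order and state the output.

Rule 1 (regressive voicing assimilation): /z/ precedes the voiceless obstruent /t/, so it devoices to [s] by assimilation. /pivgodeoduuztaab/ → pivgodeoduustaab.
Rule 2 (intervocalic spirantization): /d/ is a stop between vowels /o/ and /e/, so it spirantizes to the fricative [z]. /d/ is a stop between vowels /o/ and /u/, so it spirantizes to the fricative [z]. /pivgodeoduustaab/ → pivgozeozuustaab.
Rule 3 (final devoicing): /b/ is a voiced stop in word-final position, so it devoices to [p]. /pivgozeozuustaab/ → pivgozeozuustaap.

pivgozeozuustaap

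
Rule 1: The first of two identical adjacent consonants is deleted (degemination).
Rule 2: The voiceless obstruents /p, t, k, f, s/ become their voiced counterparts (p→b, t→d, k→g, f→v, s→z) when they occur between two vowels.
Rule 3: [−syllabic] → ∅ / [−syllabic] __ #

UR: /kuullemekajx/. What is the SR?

Rule 1 (degemination): /ll/ is a geminate; the first /l/ deletes. /kuullemekajx/ → kuulemekajx.
Rule 2 (intervocalic voicing): /k/ is a voiceless obstruent between vowels /e/ and /a/, so it voices to [g]. /kuulemekajx/ → kuulemegajx.
Rule 3 (final cluster simplification): /x/ is the second consonant of a word-final cluster /jx/, so it deletes. /kuulemegajx/ → kuulemegaj.

kuulemegaj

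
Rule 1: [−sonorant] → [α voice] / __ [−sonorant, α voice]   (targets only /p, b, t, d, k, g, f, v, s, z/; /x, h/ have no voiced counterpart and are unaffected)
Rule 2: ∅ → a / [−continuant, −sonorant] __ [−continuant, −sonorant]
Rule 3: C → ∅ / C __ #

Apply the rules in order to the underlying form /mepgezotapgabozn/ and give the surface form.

Rule 1 (regressive voicing assimilation): /p/ precedes the voiced obstruent /g/, so it voices to [b] by assimilation. /p/ precedes the voiced obstruent /g/, so it voices to [b] by assimilation. /mepgezotapgabozn/ → mebgezotabgabozn.
Rule 2 (stop-cluster a-epenthesis): /b/ and /g/ form a stop–stop cluster, so [a] is inserted between them. /b/ and /g/ form a stop–stop cluster, so [a] is inserted between them. /mebgezotabgabozn/ → mebagezotabagabozn.
Rule 3 (final cluster simplification): /n/ is the second consonant of a word-final cluster /zn/, so it deletes. /mebagezotabagabozn/ → mebagezotabagaboz.

mebagezotabagaboz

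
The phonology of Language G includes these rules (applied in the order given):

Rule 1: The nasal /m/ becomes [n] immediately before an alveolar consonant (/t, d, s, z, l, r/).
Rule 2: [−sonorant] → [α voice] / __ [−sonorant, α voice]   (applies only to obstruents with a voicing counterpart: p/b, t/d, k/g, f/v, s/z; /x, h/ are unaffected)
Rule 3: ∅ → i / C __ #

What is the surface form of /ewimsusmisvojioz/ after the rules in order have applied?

ewinsusmizvojiozi

Rule 1 (nasal place assimilation): /m/ precedes the alveolar consonant /s/, so it assimilates in place to [n]. /ewimsusmisvojioz/ → ewinsusmisvojioz.
Rule 2 (regressive voicing assimilation): /s/ precedes the voiced obstruent /v/, so it voices to [z] by assimilation. /ewinsusmisvojioz/ → ewinsusmizvojioz.
Rule 3 (final i-epenthesis): the form ends in the consonant /z/, so [i] is inserted word-finally. /ewinsusmizvojioz/ → ewinsusmizvojiozi.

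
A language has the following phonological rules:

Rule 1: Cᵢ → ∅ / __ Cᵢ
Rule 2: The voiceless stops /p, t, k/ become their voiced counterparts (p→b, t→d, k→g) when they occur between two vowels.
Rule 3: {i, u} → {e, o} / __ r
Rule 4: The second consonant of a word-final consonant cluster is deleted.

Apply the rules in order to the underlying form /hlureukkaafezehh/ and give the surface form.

hloreugaafezeh

Rule 1 (degemination): /kk/ is a geminate; the first /k/ deletes. /hh/ is a geminate; the first /h/ deletes. /hlureukkaafezehh/ → hlureukaafezeh.
Rule 2 (intervocalic voicing): /k/ is a voiceless stop between vowels /u/ and /a/, so it voices to [g]. /hlureukaafezeh/ → hlureugaafezeh.
Rule 3 (pre-rhotic lowering): /u/ is a high vowel immediately before /r/, so it lowers to [o]. /hlureugaafezeh/ → hloreugaafezeh.
Rule 4 (final cluster simplification): no segment meets the environment; /hloreugaafezeh/ is unchanged.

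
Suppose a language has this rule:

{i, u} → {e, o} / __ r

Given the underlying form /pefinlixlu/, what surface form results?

pefinlixlu

No segment of /pefinlixlu/ meets the structural description of the rule, so the form surfaces unchanged.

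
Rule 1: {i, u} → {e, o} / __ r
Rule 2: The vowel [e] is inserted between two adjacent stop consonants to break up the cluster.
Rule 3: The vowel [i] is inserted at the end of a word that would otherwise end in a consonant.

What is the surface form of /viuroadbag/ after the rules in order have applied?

Rule 1 (pre-rhotic lowering): /u/ is a high vowel immediately before /r/, so it lowers to [o]. /viuroadbag/ → vioroadbag.
Rule 2 (stop-cluster e-epenthesis): /d/ and /b/ form a stop–stop cluster, so [e] is inserted between them. /vioroadbag/ → vioroadebag.
Rule 3 (final i-epenthesis): the form ends in the consonant /g/, so [i] is inserted word-finally. /vioroadebag/ → vioroadebagi.

vioroadebagi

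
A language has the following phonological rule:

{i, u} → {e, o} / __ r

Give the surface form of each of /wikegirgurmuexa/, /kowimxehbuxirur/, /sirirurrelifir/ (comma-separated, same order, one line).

wikegergormuexa, kowimxehbuxeror, sererorrelifer

/wikegirgurmuexa/: /i/ is a high vowel immediately before /r/, so it lowers to [e]. /u/ is a high vowel immediately before /r/, so it lowers to [o]. → [wikegergormuexa].
/kowimxehbuxirur/: /i/ is a high vowel immediately before /r/, so it lowers to [e]. /u/ is a high vowel immediately before /r/, so it lowers to [o]. → [kowimxehbuxeror].
/sirirurrelifir/: /i/ is a high vowel immediately before /r/, so it lowers to [e]. /i/ is a high vowel immediately before /r/, so it lowers to [e]. /u/ is a high vowel immediately before /r/, so it lowers to [o]. /i/ is a high vowel immediately before /r/, so it lowers to [e]. → [sererorrelifer].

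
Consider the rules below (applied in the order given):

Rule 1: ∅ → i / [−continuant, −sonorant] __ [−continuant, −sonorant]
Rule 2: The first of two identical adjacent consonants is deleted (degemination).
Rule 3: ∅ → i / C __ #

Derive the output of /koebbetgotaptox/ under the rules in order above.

Rule 1 (stop-cluster i-epenthesis): /b/ and /b/ form a stop–stop cluster, so [i] is inserted between them. /t/ and /g/ form a stop–stop cluster, so [i] is inserted between them. /p/ and /t/ form a stop–stop cluster, so [i] is inserted between them. /koebbetgotaptox/ → koebibetigotapitox.
Rule 2 (degemination): no segment meets the environment; /koebibetigotapitox/ is unchanged.
Rule 3 (final i-epenthesis): the form ends in the consonant /x/, so [i] is inserted word-finally. /koebibetigotapitox/ → koebibetigotapitoxi.

koebibetigotapitoxi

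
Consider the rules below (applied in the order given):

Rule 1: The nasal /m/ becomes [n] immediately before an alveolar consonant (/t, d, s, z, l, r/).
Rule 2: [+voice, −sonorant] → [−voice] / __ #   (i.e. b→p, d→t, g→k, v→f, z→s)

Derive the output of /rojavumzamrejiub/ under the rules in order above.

Rule 1 (nasal place assimilation): /m/ precedes the alveolar consonant /z/, so it assimilates in place to [n]. /m/ precedes the alveolar consonant /r/, so it assimilates in place to [n]. /rojavumzamrejiub/ → rojavunzanrejiub.
Rule 2 (final devoicing): /b/ is a voiced obstruent in word-final position, so it devoices to [p]. /rojavunzanrejiub/ → rojavunzanrejiup.

rojavunzanrejiup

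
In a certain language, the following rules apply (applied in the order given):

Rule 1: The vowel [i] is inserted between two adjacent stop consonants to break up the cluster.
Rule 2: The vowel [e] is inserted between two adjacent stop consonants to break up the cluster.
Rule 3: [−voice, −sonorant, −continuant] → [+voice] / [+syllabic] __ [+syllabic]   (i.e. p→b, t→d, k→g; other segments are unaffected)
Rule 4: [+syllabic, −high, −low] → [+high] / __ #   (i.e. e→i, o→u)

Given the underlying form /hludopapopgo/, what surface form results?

Rule 1 (stop-cluster i-epenthesis): /p/ and /g/ form a stop–stop cluster, so [i] is inserted between them. /hludopapopgo/ → hludopapopigo.
Rule 2 (stop-cluster e-epenthesis): no segment meets the environment; /hludopapopigo/ is unchanged.
Rule 3 (intervocalic voicing): /p/ is a voiceless stop between vowels /o/ and /a/, so it voices to [b]. /p/ is a voiceless stop between vowels /a/ and /o/, so it voices to [b]. /p/ is a voiceless stop between vowels /o/ and /i/, so it voices to [b]. /hludopapopigo/ → hludobabobigo.
Rule 4 (final vowel raising): /o/ is a mid vowel in word-final position, so it raises to [u]. /hludobabobigo/ → hludobabobigu.

hludobabobigu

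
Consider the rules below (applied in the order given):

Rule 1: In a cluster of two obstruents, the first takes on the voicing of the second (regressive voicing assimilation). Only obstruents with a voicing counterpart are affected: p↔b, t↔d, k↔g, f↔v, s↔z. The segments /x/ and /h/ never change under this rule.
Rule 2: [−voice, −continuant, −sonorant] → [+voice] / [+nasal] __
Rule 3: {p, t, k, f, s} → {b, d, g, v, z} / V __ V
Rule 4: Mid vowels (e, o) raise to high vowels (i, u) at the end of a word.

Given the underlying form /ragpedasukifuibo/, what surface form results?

rakpedazugivuibu

Rule 1 (regressive voicing assimilation): /g/ precedes the voiceless obstruent /p/, so it devoices to [k] by assimilation. /ragpedasukifuibo/ → rakpedasukifuibo.
Rule 2 (post-nasal voicing): no segment meets the environment; /rakpedasukifuibo/ is unchanged.
Rule 3 (intervocalic voicing): /s/ is a voiceless obstruent between vowels /a/ and /u/, so it voices to [z]. /k/ is a voiceless obstruent between vowels /u/ and /i/, so it voices to [g]. /f/ is a voiceless obstruent between vowels /i/ and /u/, so it voices to [v]. /rakpedasukifuibo/ → rakpedazugivuibo.
Rule 4 (final vowel raising): /o/ is a mid vowel in word-final position, so it raises to [u]. /rakpedazugivuibo/ → rakpedazugivuibu.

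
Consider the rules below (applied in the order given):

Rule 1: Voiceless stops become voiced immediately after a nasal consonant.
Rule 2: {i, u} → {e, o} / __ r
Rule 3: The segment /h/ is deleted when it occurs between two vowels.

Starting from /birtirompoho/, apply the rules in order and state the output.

berteromboo

Rule 1 (post-nasal voicing): /p/ is a voiceless stop immediately after the nasal /m/, so it voices to [b]. /birtirompoho/ → birtiromboho.
Rule 2 (pre-rhotic lowering): /i/ is a high vowel immediately before /r/, so it lowers to [e]. /i/ is a high vowel immediately before /r/, so it lowers to [e]. /birtiromboho/ → berteromboho.
Rule 3 (intervocalic h-deletion): /h/ occurs between vowels /o/ and /o/, so it deletes. /berteromboho/ → berteromboo.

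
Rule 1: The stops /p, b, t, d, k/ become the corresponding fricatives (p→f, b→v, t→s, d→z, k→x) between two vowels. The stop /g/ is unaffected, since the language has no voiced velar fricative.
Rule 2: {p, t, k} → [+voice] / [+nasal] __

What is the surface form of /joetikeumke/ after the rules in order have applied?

Rule 1 (intervocalic spirantization): /t/ is a stop between vowels /e/ and /i/, so it spirantizes to the fricative [s]. /k/ is a stop between vowels /i/ and /e/, so it spirantizes to the fricative [x]. /joetikeumke/ → joesixeumke.
Rule 2 (post-nasal voicing): /k/ is a voiceless stop immediately after the nasal /m/, so it voices to [g]. /joesixeumke/ → joesixeumge.

joesixeumge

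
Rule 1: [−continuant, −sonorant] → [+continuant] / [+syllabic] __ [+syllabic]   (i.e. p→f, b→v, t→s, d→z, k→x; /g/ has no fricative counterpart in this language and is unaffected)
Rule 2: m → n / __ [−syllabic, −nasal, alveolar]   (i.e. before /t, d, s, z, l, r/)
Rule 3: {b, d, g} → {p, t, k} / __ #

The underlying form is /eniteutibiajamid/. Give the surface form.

eniseusiviajamit

Rule 1 (intervocalic spirantization): /t/ is a stop between vowels /i/ and /e/, so it spirantizes to the fricative [s]. /t/ is a stop between vowels /u/ and /i/, so it spirantizes to the fricative [s]. /b/ is a stop between vowels /i/ and /i/, so it spirantizes to the fricative [v]. /eniteutibiajamid/ → eniseusiviajamid.
Rule 2 (nasal place assimilation): no segment meets the environment; /eniseusiviajamid/ is unchanged.
Rule 3 (final devoicing): /d/ is a voiced stop in word-final position, so it devoices to [t]. /eniseusiviajamid/ → eniseusiviajamit.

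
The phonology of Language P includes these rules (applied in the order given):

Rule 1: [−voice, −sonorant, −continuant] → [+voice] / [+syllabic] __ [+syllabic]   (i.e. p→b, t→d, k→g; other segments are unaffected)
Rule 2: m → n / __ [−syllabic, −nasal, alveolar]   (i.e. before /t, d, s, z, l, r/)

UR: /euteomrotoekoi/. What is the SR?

eudeonrodoegoi

Rule 1 (intervocalic voicing): /t/ is a voiceless stop between vowels /u/ and /e/, so it voices to [d]. /t/ is a voiceless stop between vowels /o/ and /o/, so it voices to [d]. /k/ is a voiceless stop between vowels /e/ and /o/, so it voices to [g]. /euteomrotoekoi/ → eudeomrodoegoi.
Rule 2 (nasal place assimilation): /m/ precedes the alveolar consonant /r/, so it assimilates in place to [n]. /eudeomrodoegoi/ → eudeonrodoegoi.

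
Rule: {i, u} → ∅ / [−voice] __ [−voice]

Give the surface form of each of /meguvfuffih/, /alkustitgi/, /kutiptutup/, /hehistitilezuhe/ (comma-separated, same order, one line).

/meguvfuffih/: /u/ is a high vowel flanked by voiceless consonants /f/ and /f/, so it deletes. /i/ is a high vowel flanked by voiceless consonants /f/ and /h/, so it deletes. → [meguvfffh].
/alkustitgi/: /u/ is a high vowel flanked by voiceless consonants /k/ and /s/, so it deletes. /i/ is a high vowel flanked by voiceless consonants /t/ and /t/, so it deletes. → [alksttgi].
/kutiptutup/: /u/ is a high vowel flanked by voiceless consonants /k/ and /t/, so it deletes. /i/ is a high vowel flanked by voiceless consonants /t/ and /p/, so it deletes. /u/ is a high vowel flanked by voiceless consonants /t/ and /t/, so it deletes. /u/ is a high vowel flanked by voiceless consonants /t/ and /p/, so it deletes. → [ktpttp].
/hehistitilezuhe/: /i/ is a high vowel flanked by voiceless consonants /h/ and /s/, so it deletes. /i/ is a high vowel flanked by voiceless consonants /t/ and /t/, so it deletes. → [hehsttilezuhe].

meguvfffh, alksttgi, ktpttp, hehsttilezuhe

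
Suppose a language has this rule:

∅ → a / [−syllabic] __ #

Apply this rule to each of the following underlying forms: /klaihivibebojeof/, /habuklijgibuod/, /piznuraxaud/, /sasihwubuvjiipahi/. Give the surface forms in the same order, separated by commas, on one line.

klaihivibebojeofa, habuklijgibuoda, piznuraxauda, sasihwubuvjiipahi

/klaihivibebojeof/: the form ends in the consonant /f/, so [a] is inserted word-finally. → [klaihivibebojeofa].
/habuklijgibuod/: the form ends in the consonant /d/, so [a] is inserted word-finally. → [habuklijgibuoda].
/piznuraxaud/: the form ends in the consonant /d/, so [a] is inserted word-finally. → [piznuraxauda].
/sasihwubuvjiipahi/: the rule's environment is not met; surfaces unchanged as [sasihwubuvjiipahi].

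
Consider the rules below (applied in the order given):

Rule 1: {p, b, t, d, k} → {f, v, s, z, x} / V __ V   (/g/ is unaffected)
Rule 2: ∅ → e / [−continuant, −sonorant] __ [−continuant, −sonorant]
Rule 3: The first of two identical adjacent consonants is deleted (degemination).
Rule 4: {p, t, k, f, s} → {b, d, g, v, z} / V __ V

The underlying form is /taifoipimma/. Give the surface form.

Rule 1 (intervocalic spirantization): /p/ is a stop between vowels /i/ and /i/, so it spirantizes to the fricative [f]. /taifoipimma/ → taifoifimma.
Rule 2 (stop-cluster e-epenthesis): no segment meets the environment; /taifoifimma/ is unchanged.
Rule 3 (degemination): /mm/ is a geminate; the first /m/ deletes. /taifoifimma/ → taifoifima.
Rule 4 (intervocalic voicing): /f/ is a voiceless obstruent between vowels /i/ and /o/, so it voices to [v]. /f/ is a voiceless obstruent between vowels /i/ and /i/, so it voices to [v]. /taifoifima/ → taivoivima.

taivoivima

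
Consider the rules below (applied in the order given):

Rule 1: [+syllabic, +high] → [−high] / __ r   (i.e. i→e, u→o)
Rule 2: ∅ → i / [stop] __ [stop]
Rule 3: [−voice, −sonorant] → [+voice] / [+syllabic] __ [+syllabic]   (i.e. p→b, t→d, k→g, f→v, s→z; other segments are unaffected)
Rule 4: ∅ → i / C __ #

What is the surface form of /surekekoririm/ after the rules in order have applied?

Rule 1 (pre-rhotic lowering): /u/ is a high vowel immediately before /r/, so it lowers to [o]. /i/ is a high vowel immediately before /r/, so it lowers to [e]. /surekekoririm/ → sorekekorerim.
Rule 2 (stop-cluster i-epenthesis): no segment meets the environment; /sorekekorerim/ is unchanged.
Rule 3 (intervocalic voicing): /k/ is a voiceless obstruent between vowels /e/ and /e/, so it voices to [g]. /k/ is a voiceless obstruent between vowels /e/ and /o/, so it voices to [g]. /sorekekorerim/ → soregegorerim.
Rule 4 (final i-epenthesis): the form ends in the consonant /m/, so [i] is inserted word-finally. /soregegorerim/ → soregegorerimi.

soregegorerimi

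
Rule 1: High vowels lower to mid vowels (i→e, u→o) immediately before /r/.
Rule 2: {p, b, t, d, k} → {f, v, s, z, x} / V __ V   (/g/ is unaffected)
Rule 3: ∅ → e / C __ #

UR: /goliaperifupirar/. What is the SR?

goliaferifuferare

Rule 1 (pre-rhotic lowering): /i/ is a high vowel immediately before /r/, so it lowers to [e]. /goliaperifupirar/ → goliaperifuperar.
Rule 2 (intervocalic spirantization): /p/ is a stop between vowels /a/ and /e/, so it spirantizes to the fricative [f]. /p/ is a stop between vowels /u/ and /e/, so it spirantizes to the fricative [f]. /goliaperifuperar/ → goliaferifuferar.
Rule 3 (final e-epenthesis): the form ends in the consonant /r/, so [e] is inserted word-finally. /goliaferifuferar/ → goliaferifuferare.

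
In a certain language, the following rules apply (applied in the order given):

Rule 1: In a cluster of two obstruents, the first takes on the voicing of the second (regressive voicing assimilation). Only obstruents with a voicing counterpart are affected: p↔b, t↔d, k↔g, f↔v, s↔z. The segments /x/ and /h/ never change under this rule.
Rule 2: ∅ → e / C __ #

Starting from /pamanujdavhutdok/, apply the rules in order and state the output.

pamanujdafhuddoke

Rule 1 (regressive voicing assimilation): /v/ precedes the voiceless obstruent /h/, so it devoices to [f] by assimilation. /t/ precedes the voiced obstruent /d/, so it voices to [d] by assimilation. /pamanujdavhutdok/ → pamanujdafhuddok.
Rule 2 (final e-epenthesis): the form ends in the consonant /k/, so [e] is inserted word-finally. /pamanujdafhuddok/ → pamanujdafhuddoke.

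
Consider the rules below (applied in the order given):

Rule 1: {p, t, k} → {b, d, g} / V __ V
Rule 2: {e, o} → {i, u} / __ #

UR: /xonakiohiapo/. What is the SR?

Rule 1 (intervocalic voicing): /k/ is a voiceless stop between vowels /a/ and /i/, so it voices to [g]. /p/ is a voiceless stop between vowels /a/ and /o/, so it voices to [b]. /xonakiohiapo/ → xonagiohiabo.
Rule 2 (final vowel raising): /o/ is a mid vowel in word-final position, so it raises to [u]. /xonagiohiabo/ → xonagiohiabu.

xonagiohiabu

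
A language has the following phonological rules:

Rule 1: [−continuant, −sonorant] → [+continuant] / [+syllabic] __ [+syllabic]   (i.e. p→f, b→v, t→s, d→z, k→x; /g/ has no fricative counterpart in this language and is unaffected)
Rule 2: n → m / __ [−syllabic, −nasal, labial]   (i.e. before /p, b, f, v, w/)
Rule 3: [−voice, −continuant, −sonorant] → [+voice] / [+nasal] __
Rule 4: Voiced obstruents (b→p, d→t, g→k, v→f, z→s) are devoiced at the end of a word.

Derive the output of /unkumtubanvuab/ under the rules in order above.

Rule 1 (intervocalic spirantization): /b/ is a stop between vowels /u/ and /a/, so it spirantizes to the fricative [v]. /unkumtubanvuab/ → unkumtuvanvuab.
Rule 2 (nasal place assimilation): /n/ precedes the labial consonant /v/, so it assimilates in place to [m]. /unkumtuvanvuab/ → unkumtuvamvuab.
Rule 3 (post-nasal voicing): /k/ is a voiceless stop immediately after the nasal /n/, so it voices to [g]. /t/ is a voiceless stop immediately after the nasal /m/, so it voices to [d]. /unkumtuvamvuab/ → ungumduvamvuab.
Rule 4 (final devoicing): /b/ is a voiced obstruent in word-final position, so it devoices to [p]. /ungumduvamvuab/ → ungumduvamvuap.

ungumduvamvuap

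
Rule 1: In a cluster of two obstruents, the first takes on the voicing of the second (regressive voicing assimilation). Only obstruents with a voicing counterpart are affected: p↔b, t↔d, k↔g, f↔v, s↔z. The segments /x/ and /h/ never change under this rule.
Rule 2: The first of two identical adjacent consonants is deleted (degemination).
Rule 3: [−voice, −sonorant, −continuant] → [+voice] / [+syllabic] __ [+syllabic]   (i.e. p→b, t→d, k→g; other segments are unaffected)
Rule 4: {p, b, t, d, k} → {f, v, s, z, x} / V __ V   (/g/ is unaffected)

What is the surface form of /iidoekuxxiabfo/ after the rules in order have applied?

iizoeguxiapfo

Rule 1 (regressive voicing assimilation): /b/ precedes the voiceless obstruent /f/, so it devoices to [p] by assimilation. /iidoekuxxiabfo/ → iidoekuxxiapfo.
Rule 2 (degemination): /xx/ is a geminate; the first /x/ deletes. /iidoekuxxiapfo/ → iidoekuxiapfo.
Rule 3 (intervocalic voicing): /k/ is a voiceless stop between vowels /e/ and /u/, so it voices to [g]. /iidoekuxiapfo/ → iidoeguxiapfo.
Rule 4 (intervocalic spirantization): /d/ is a stop between vowels /i/ and /o/, so it spirantizes to the fricative [z]. /iidoeguxiapfo/ → iizoeguxiapfo.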